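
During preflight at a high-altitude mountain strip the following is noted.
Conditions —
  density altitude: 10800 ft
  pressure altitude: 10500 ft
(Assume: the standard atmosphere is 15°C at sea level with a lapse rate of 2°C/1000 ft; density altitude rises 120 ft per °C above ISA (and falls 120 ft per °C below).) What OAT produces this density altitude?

-3.5°C

Density altitude − pressure altitude = 10800 − 10500 = +300 ft.
At 120 ft/°C that is an ISA deviation of 300/120 = +2.5°C.
ISA temperature at 10500 ft = 15 − 2 × (10500/1000) = -6°C.
OAT = ISA + deviation = -6 + (+2.5) = -3.5°C.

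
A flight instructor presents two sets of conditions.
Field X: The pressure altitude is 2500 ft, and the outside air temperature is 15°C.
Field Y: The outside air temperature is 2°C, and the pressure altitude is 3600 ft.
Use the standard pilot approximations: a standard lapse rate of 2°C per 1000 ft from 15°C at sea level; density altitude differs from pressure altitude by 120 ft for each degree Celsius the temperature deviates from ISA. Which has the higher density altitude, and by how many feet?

Field X by 196 ft

Field X: ISA temp = 10°C, deviation +5°C, DA = 2500 + 120 × 5 = 3100 ft.
Field Y: ISA temp = 7.8°C, deviation -5.8°C, DA = 3600 + 120 × (-5.8) = 2904 ft.
Field X is higher by 3100 − 2904 = 196 ft.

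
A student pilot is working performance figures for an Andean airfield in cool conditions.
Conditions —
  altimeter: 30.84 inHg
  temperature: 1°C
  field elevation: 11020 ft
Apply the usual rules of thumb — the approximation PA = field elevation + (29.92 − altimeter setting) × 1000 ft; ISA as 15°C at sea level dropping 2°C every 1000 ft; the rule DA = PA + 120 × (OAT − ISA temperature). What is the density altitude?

10844 ft

Pressure altitude = 11020 + (29.92 − 30.84) × 1000 = 11020 + (-920) = 10100 ft.
ISA temperature at 10100 ft = 15 − 2 × (10100/1000) = -5.2°C.
ISA deviation = 1 − (-5.2) = +6.2°C.
Density altitude = 10100 + 120 × (6.2) = 10844 ft.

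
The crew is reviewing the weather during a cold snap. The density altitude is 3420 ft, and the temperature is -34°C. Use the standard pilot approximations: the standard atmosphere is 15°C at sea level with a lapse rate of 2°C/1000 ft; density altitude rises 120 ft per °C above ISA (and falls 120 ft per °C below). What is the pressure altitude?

7500 ft

DA = PA + 120 × (OAT − (15 − 2·PA/1000)) = PA + 120·OAT − 1800 + 0.24·PA = 1.24·PA + 120·OAT − 1800.
So 1.24·PA = 3420 − 120 × (-34) + 1800 = 9300.
PA = 9300 / 1.24 = 7500 ft.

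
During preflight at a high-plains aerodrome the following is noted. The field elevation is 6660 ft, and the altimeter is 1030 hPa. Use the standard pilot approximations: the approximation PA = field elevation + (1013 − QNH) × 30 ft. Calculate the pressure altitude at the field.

6150 ft

Pressure correction = (1013 − 1030) × 30 = -510 ft.
Pressure altitude = 6660 + (-510) = 6150 ft.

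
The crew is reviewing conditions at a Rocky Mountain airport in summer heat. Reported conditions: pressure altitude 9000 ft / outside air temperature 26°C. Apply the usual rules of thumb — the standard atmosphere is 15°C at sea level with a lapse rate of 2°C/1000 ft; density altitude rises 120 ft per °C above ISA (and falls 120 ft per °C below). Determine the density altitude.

12480 ft

ISA temperature at 9000 ft = 15 − 2 × (9000/1000) = -3°C.
ISA deviation = 26 − (-3) = +29°C.
Density altitude = 9000 + 120 × (29) = 9000 + (+3480) = 12480 ft.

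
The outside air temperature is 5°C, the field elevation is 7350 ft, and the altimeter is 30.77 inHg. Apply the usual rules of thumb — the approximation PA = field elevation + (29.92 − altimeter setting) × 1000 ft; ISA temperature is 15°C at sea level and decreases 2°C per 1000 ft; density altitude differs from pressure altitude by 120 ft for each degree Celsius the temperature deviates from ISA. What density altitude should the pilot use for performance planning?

6860 ft

Pressure altitude = 7350 + (29.92 − 30.77) × 1000 = 7350 + (-850) = 6500 ft.
ISA temperature at 6500 ft = 15 − 2 × (6500/1000) = 2°C.
ISA deviation = 5 − 2 = +3°C.
Density altitude = 6500 + 120 × (3) = 6860 ft.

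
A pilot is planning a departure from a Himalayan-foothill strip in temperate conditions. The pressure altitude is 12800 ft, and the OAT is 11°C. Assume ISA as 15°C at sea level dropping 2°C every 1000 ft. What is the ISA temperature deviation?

ISA+21.6°C

ISA temperature at 12800 ft = 15 − 2 × (12800/1000) = -10.6°C.
Deviation = OAT − ISA = 11 − (-10.6) = +21.6°C.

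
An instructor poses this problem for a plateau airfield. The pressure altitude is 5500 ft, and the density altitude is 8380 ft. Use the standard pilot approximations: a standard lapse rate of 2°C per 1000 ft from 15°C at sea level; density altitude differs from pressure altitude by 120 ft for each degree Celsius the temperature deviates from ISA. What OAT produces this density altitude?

Density altitude − pressure altitude = 8380 − 5500 = +2880 ft.
At 120 ft/°C that is an ISA deviation of 2880/120 = +24°C.
ISA temperature at 5500 ft = 15 − 2 × (5500/1000) = 4°C.
OAT = ISA + deviation = 4 + (+24) = 28°C.

28°C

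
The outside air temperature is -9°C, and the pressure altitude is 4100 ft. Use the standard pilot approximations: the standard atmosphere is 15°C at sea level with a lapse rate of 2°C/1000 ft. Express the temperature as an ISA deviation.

ISA temperature at 4100 ft = 15 − 2 × (4100/1000) = 6.8°C.
Deviation = OAT − ISA = -9 − 6.8 = -15.8°C.

ISA-15.8°C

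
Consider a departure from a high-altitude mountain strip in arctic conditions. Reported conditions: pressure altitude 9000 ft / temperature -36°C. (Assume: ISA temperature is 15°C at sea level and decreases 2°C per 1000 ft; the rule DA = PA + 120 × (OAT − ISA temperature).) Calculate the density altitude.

ISA temperature at 9000 ft = 15 − 2 × (9000/1000) = -3°C.
ISA deviation = -36 − (-3) = -33°C.
Density altitude = 9000 + 120 × (-33) = 9000 + (-3960) = 5040 ft.

5040 ft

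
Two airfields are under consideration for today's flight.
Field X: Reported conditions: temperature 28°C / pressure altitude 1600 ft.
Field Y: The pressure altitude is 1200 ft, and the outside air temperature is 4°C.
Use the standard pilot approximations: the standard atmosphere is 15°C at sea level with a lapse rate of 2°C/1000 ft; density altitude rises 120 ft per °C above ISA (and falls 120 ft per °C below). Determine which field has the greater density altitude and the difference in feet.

Field X by 3376 ft

Field X: ISA temp = 11.8°C, deviation +16.2°C, DA = 1600 + 120 × 16.2 = 3544 ft.
Field Y: ISA temp = 12.6°C, deviation -8.6°C, DA = 1200 + 120 × (-8.6) = 168 ft.
Field X is higher by 3544 − 168 = 3376 ft.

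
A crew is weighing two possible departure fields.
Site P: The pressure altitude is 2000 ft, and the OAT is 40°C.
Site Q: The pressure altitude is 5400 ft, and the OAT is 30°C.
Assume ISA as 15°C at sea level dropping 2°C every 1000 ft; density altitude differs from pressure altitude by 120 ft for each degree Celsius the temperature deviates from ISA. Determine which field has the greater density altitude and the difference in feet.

Site P: ISA temp = 11°C, deviation +29°C, DA = 2000 + 120 × 29 = 5480 ft.
Site Q: ISA temp = 4.2°C, deviation +25.8°C, DA = 5400 + 120 × 25.8 = 8496 ft.
Site Q is higher by 8496 − 5480 = 3016 ft.

Site Q by 3016 ft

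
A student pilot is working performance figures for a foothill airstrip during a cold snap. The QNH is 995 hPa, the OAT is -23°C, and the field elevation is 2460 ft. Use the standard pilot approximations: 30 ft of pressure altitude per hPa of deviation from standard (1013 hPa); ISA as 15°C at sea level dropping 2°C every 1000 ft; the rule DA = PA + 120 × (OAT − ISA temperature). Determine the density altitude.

Pressure altitude = 2460 + (1013 − 995) × 30 = 2460 + (+540) = 3000 ft.
ISA temperature at 3000 ft = 15 − 2 × (3000/1000) = 9°C.
ISA deviation = -23 − 9 = -32°C.
Density altitude = 3000 + 120 × (-32) = -840 ft.

-840 ft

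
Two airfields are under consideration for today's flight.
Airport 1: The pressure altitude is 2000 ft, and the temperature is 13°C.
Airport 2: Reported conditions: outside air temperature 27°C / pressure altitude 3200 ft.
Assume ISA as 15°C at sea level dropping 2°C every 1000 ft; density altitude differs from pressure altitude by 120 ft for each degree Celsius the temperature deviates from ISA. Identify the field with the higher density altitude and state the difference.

Airport 2 by 3168 ft

Airport 1: ISA temp = 11°C, deviation +2°C, DA = 2000 + 120 × 2 = 2240 ft.
Airport 2: ISA temp = 8.6°C, deviation +18.4°C, DA = 3200 + 120 × 18.4 = 5408 ft.
Airport 2 is higher by 5408 − 2240 = 3168 ft.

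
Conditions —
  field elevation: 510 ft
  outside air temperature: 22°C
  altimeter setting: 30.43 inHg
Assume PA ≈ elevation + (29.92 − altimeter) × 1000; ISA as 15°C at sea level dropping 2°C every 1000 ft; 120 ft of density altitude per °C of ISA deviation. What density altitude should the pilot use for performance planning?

Pressure altitude = 510 + (29.92 − 30.43) × 1000 = 510 + (-510) = 0 ft.
ISA temperature at 0 ft = 15 − 2 × (0/1000) = 15°C.
ISA deviation = 22 − 15 = +7°C.
Density altitude = 0 + 120 × (7) = 840 ft.

840 ft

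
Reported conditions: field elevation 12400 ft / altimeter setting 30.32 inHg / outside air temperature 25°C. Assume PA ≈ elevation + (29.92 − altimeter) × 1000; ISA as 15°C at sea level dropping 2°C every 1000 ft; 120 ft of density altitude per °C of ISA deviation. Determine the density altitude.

16080 ft

Pressure altitude = 12400 + (29.92 − 30.32) × 1000 = 12400 + (-400) = 12000 ft.
ISA temperature at 12000 ft = 15 − 2 × (12000/1000) = -9°C.
ISA deviation = 25 − (-9) = +34°C.
Density altitude = 12000 + 120 × (34) = 16080 ft.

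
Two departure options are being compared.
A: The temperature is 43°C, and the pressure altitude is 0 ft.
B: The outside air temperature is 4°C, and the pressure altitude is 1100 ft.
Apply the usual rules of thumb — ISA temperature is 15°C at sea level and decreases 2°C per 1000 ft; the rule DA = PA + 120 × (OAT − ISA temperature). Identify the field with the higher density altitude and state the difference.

A by 3316 ft

A: ISA temp = 15°C, deviation +28°C, DA = 0 + 120 × 28 = 3360 ft.
B: ISA temp = 12.8°C, deviation -8.8°C, DA = 1100 + 120 × (-8.8) = 44 ft.
A is higher by 3360 − 44 = 3316 ft.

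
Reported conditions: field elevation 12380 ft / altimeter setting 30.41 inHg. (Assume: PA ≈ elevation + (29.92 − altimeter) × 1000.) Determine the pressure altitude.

Pressure correction = (29.92 − 30.41) × 1000 = -490 ft.
Pressure altitude = 12380 + (-490) = 11890 ft.

11890 ft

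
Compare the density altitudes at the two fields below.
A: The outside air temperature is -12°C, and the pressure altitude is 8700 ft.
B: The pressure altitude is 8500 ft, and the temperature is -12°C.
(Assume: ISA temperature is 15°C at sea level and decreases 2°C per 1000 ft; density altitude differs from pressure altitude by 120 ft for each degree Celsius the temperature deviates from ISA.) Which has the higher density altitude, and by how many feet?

A by 248 ft

A: ISA temp = -2.4°C, deviation -9.6°C, DA = 8700 + 120 × (-9.6) = 7548 ft.
B: ISA temp = -2°C, deviation -10°C, DA = 8500 + 120 × (-10) = 7300 ft.
A is higher by 7548 − 7300 = 248 ft.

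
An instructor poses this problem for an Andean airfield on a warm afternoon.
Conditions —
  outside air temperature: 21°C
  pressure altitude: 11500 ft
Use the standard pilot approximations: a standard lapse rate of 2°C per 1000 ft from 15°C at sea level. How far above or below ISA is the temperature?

ISA+29°C

ISA temperature at 11500 ft = 15 − 2 × (11500/1000) = -8°C.
Deviation = OAT − ISA = 21 − (-8) = +29°C.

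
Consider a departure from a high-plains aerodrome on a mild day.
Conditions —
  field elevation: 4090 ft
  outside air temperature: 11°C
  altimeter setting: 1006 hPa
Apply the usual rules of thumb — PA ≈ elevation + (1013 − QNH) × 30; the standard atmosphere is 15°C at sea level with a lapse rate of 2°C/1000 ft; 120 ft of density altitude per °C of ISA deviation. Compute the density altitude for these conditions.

4852 ft

Pressure altitude = 4090 + (1013 − 1006) × 30 = 4090 + (+210) = 4300 ft.
ISA temperature at 4300 ft = 15 − 2 × (4300/1000) = 6.4°C.
ISA deviation = 11 − 6.4 = +4.6°C.
Density altitude = 4300 + 120 × (4.6) = 4852 ft.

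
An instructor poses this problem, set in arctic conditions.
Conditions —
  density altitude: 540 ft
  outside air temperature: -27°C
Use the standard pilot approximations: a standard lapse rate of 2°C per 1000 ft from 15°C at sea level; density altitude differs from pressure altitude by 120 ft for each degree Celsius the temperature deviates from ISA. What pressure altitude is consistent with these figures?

4500 ft

DA = PA + 120 × (OAT − (15 − 2·PA/1000)) = PA + 120·OAT − 1800 + 0.24·PA = 1.24·PA + 120·OAT − 1800.
So 1.24·PA = 540 − 120 × (-27) + 1800 = 5580.
PA = 5580 / 1.24 = 4500 ft.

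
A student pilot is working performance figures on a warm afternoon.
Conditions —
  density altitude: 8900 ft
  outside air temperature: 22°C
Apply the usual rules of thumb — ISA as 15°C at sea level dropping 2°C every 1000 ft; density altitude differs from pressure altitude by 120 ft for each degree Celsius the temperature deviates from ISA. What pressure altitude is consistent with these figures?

DA = PA + 120 × (OAT − (15 − 2·PA/1000)) = PA + 120·OAT − 1800 + 0.24·PA = 1.24·PA + 120·OAT − 1800.
So 1.24·PA = 8900 − 120 × 22 + 1800 = 8060.
PA = 8060 / 1.24 = 6500 ft.

6500 ft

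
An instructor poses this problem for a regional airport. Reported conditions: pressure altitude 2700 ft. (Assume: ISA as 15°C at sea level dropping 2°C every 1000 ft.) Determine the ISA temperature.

ISA temperature = 15 − 2 × (2700/1000) = 15 − 5.4 = 9.6°C.

9.6°C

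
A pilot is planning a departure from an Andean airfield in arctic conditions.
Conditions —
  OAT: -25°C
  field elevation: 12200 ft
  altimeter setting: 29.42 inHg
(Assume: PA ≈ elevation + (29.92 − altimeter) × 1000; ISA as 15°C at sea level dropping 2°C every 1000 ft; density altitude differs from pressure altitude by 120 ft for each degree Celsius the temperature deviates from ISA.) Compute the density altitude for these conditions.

10948 ft

Pressure altitude = 12200 + (29.92 − 29.42) × 1000 = 12200 + (+500) = 12700 ft.
ISA temperature at 12700 ft = 15 − 2 × (12700/1000) = -10.4°C.
ISA deviation = -25 − (-10.4) = -14.6°C.
Density altitude = 12700 + 120 × (-14.6) = 10948 ft.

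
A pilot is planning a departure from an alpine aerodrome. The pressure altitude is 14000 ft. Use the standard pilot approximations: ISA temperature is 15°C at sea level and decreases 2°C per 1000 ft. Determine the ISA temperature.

-13°C

ISA temperature = 15 − 2 × (14000/1000) = 15 − 28 = -13°C.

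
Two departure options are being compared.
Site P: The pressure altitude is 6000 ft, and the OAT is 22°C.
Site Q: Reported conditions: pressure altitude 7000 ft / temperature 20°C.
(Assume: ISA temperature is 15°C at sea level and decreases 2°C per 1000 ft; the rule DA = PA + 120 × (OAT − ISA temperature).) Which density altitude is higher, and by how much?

Site P: ISA temp = 3°C, deviation +19°C, DA = 6000 + 120 × 19 = 8280 ft.
Site Q: ISA temp = 1°C, deviation +19°C, DA = 7000 + 120 × 19 = 9280 ft.
Site Q is higher by 9280 − 8280 = 1000 ft.

Site Q by 1000 ft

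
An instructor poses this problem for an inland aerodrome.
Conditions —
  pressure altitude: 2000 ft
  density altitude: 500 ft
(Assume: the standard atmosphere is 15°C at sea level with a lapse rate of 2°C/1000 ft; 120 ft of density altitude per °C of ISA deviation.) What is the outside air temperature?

-1.5°C

Density altitude − pressure altitude = 500 − 2000 = -1500 ft.
At 120 ft/°C that is an ISA deviation of -1500/120 = -12.5°C.
ISA temperature at 2000 ft = 15 − 2 × (2000/1000) = 11°C.
OAT = ISA + deviation = 11 + (-12.5) = -1.5°C.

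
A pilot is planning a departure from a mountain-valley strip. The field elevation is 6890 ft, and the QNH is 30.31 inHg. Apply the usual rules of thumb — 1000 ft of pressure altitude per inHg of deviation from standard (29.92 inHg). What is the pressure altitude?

6500 ft

Pressure correction = (29.92 − 30.31) × 1000 = -390 ft.
Pressure altitude = 6890 + (-390) = 6500 ft.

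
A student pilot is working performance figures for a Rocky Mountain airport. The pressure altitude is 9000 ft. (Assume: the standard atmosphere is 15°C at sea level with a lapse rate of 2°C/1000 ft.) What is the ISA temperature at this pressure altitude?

-3°C

ISA temperature = 15 − 2 × (9000/1000) = 15 − 18 = -3°C.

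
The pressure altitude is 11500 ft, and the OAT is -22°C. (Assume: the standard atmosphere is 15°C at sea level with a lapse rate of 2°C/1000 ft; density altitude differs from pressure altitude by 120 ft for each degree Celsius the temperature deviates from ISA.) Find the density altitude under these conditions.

9820 ft

ISA temperature at 11500 ft = 15 − 2 × (11500/1000) = -8°C.
ISA deviation = -22 − (-8) = -14°C.
Density altitude = 11500 + 120 × (-14) = 11500 + (-1680) = 9820 ft.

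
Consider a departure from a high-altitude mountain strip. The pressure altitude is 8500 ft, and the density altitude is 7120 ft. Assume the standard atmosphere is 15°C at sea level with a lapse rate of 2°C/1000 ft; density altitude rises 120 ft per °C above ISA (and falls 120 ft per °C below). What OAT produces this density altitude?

-13.5°C

Density altitude − pressure altitude = 7120 − 8500 = -1380 ft.
At 120 ft/°C that is an ISA deviation of -1380/120 = -11.5°C.
ISA temperature at 8500 ft = 15 − 2 × (8500/1000) = -2°C.
OAT = ISA + deviation = -2 + (-11.5) = -13.5°C.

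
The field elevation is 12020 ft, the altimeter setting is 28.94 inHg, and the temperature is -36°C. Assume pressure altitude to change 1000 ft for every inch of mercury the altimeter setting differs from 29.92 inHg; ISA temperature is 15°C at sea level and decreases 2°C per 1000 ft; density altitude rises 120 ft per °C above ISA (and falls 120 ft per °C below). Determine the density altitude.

10000 ft

Pressure altitude = 12020 + (29.92 − 28.94) × 1000 = 12020 + (+980) = 13000 ft.
ISA temperature at 13000 ft = 15 − 2 × (13000/1000) = -11°C.
ISA deviation = -36 − (-11) = -25°C.
Density altitude = 13000 + 120 × (-25) = 10000 ft.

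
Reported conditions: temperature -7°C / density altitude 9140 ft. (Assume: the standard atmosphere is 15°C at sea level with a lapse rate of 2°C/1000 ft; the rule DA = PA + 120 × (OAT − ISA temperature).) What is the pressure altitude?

DA = PA + 120 × (OAT − (15 − 2·PA/1000)) = PA + 120·OAT − 1800 + 0.24·PA = 1.24·PA + 120·OAT − 1800.
So 1.24·PA = 9140 − 120 × (-7) + 1800 = 11780.
PA = 11780 / 1.24 = 9500 ft.

9500 ft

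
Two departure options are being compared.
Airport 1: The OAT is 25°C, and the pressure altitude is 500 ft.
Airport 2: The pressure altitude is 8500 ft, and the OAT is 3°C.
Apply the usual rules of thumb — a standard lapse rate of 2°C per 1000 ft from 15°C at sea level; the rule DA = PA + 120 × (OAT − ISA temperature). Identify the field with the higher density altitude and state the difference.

Airport 1: ISA temp = 14°C, deviation +11°C, DA = 500 + 120 × 11 = 1820 ft.
Airport 2: ISA temp = -2°C, deviation +5°C, DA = 8500 + 120 × 5 = 9100 ft.
Airport 2 is higher by 9100 − 1820 = 7280 ft.

Airport 2 by 7280 ft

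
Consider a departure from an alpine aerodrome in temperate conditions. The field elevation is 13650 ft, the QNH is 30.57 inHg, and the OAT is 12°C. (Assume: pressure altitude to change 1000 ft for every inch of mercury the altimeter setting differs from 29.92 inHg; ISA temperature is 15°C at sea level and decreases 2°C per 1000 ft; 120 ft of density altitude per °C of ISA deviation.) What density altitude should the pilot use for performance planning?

15760 ft

Pressure altitude = 13650 + (29.92 − 30.57) × 1000 = 13650 + (-650) = 13000 ft.
ISA temperature at 13000 ft = 15 − 2 × (13000/1000) = -11°C.
ISA deviation = 12 − (-11) = +23°C.
Density altitude = 13000 + 120 × (23) = 15760 ft.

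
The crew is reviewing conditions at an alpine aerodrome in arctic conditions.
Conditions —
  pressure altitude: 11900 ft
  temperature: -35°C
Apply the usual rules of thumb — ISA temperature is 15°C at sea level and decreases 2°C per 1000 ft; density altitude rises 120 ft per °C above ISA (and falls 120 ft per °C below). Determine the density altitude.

ISA temperature at 11900 ft = 15 − 2 × (11900/1000) = -8.8°C.
ISA deviation = -35 − (-8.8) = -26.2°C.
Density altitude = 11900 + 120 × (-26.2) = 11900 + (-3144) = 8756 ft.

8756 ft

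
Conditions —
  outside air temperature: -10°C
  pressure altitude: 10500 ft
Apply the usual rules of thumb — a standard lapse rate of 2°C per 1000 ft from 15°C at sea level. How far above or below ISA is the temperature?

ISA-4°C

ISA temperature at 10500 ft = 15 − 2 × (10500/1000) = -6°C.
Deviation = OAT − ISA = -10 − (-6) = -4°C.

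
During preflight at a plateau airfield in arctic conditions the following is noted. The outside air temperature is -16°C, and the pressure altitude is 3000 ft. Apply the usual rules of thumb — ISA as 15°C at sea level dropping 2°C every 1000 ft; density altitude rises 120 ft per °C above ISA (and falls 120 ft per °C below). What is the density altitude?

ISA temperature at 3000 ft = 15 − 2 × (3000/1000) = 9°C.
ISA deviation = -16 − 9 = -25°C.
Density altitude = 3000 + 120 × (-25) = 3000 + (-3000) = 0 ft.

0 ft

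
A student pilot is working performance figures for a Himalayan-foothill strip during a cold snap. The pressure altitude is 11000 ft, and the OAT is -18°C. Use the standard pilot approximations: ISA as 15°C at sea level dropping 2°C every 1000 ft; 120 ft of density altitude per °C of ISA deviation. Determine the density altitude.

ISA temperature at 11000 ft = 15 − 2 × (11000/1000) = -7°C.
ISA deviation = -18 − (-7) = -11°C.
Density altitude = 11000 + 120 × (-11) = 11000 + (-1320) = 9680 ft.

9680 ft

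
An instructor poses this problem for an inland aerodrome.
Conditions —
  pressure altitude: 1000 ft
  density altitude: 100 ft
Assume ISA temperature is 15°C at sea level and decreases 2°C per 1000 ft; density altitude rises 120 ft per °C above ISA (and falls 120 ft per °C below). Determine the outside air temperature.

Density altitude − pressure altitude = 100 − 1000 = -900 ft.
At 120 ft/°C that is an ISA deviation of -900/120 = -7.5°C.
ISA temperature at 1000 ft = 15 − 2 × (1000/1000) = 13°C.
OAT = ISA + deviation = 13 + (-7.5) = 5.5°C.

5.5°C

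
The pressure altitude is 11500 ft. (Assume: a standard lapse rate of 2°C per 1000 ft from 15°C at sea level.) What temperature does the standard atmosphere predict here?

-8°C

ISA temperature = 15 − 2 × (11500/1000) = 15 − 23 = -8°C.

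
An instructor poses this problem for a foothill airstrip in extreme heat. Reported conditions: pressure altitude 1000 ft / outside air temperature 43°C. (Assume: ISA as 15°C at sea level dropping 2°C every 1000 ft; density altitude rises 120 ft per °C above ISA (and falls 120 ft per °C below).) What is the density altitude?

ISA temperature at 1000 ft = 15 − 2 × (1000/1000) = 13°C.
ISA deviation = 43 − 13 = +30°C.
Density altitude = 1000 + 120 × (30) = 1000 + (+3600) = 4600 ft.

4600 ft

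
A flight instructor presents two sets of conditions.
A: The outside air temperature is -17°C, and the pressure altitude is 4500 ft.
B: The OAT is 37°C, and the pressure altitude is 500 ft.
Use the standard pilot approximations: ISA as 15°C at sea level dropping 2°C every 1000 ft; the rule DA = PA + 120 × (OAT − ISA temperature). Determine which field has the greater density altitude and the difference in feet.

B by 1520 ft

A: ISA temp = 6°C, deviation -23°C, DA = 4500 + 120 × (-23) = 1740 ft.
B: ISA temp = 14°C, deviation +23°C, DA = 500 + 120 × 23 = 3260 ft.
B is higher by 3260 − 1740 = 1520 ft.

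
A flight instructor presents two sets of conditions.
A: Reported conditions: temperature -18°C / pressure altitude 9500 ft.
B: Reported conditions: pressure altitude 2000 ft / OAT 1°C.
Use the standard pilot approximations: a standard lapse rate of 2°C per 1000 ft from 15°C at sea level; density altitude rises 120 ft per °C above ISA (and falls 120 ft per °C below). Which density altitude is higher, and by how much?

A by 7020 ft

A: ISA temp = -4°C, deviation -14°C, DA = 9500 + 120 × (-14) = 7820 ft.
B: ISA temp = 11°C, deviation -10°C, DA = 2000 + 120 × (-10) = 800 ft.
A is higher by 7820 − 800 = 7020 ft.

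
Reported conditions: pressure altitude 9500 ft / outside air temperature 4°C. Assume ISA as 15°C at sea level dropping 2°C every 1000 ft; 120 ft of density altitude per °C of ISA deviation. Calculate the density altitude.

10460 ft

ISA temperature at 9500 ft = 15 − 2 × (9500/1000) = -4°C.
ISA deviation = 4 − (-4) = +8°C.
Density altitude = 9500 + 120 × (8) = 9500 + (+960) = 10460 ft.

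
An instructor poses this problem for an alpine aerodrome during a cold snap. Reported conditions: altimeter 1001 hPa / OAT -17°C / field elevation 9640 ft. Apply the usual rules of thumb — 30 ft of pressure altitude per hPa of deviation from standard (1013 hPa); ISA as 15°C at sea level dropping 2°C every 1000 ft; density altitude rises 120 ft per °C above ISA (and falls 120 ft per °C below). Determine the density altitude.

Pressure altitude = 9640 + (1013 − 1001) × 30 = 9640 + (+360) = 10000 ft.
ISA temperature at 10000 ft = 15 − 2 × (10000/1000) = -5°C.
ISA deviation = -17 − (-5) = -12°C.
Density altitude = 10000 + 120 × (-12) = 8560 ft.

8560 ft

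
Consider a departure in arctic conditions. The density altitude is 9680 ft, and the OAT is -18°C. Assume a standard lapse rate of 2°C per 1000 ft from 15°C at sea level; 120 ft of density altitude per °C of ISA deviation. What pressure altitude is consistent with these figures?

11000 ft

DA = PA + 120 × (OAT − (15 − 2·PA/1000)) = PA + 120·OAT − 1800 + 0.24·PA = 1.24·PA + 120·OAT − 1800.
So 1.24·PA = 9680 − 120 × (-18) + 1800 = 13640.
PA = 13640 / 1.24 = 11000 ft.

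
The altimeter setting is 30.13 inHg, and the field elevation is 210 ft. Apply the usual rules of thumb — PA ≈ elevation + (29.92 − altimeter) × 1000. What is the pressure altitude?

Pressure correction = (29.92 − 30.13) × 1000 = -210 ft.
Pressure altitude = 210 + (-210) = 0 ft.

0 ft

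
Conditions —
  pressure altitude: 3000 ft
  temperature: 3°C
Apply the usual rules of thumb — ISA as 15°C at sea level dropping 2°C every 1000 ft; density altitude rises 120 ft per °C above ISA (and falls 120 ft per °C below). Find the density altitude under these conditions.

2280 ft

ISA temperature at 3000 ft = 15 − 2 × (3000/1000) = 9°C.
ISA deviation = 3 − 9 = -6°C.
Density altitude = 3000 + 120 × (-6) = 3000 + (-720) = 2280 ft.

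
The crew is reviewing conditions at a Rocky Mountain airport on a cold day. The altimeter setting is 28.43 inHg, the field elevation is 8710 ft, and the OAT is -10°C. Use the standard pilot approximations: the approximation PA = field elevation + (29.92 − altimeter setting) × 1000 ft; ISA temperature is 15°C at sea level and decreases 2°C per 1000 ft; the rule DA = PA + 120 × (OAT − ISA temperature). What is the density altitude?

Pressure altitude = 8710 + (29.92 − 28.43) × 1000 = 8710 + (+1490) = 10200 ft.
ISA temperature at 10200 ft = 15 − 2 × (10200/1000) = -5.4°C.
ISA deviation = -10 − (-5.4) = -4.6°C.
Density altitude = 10200 + 120 × (-4.6) = 9648 ft.

9648 ft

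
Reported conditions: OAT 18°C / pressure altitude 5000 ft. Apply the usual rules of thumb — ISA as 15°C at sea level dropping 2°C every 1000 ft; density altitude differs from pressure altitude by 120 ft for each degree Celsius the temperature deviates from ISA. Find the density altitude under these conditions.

ISA temperature at 5000 ft = 15 − 2 × (5000/1000) = 5°C.
ISA deviation = 18 − 5 = +13°C.
Density altitude = 5000 + 120 × (13) = 5000 + (+1560) = 6560 ft.

6560 ft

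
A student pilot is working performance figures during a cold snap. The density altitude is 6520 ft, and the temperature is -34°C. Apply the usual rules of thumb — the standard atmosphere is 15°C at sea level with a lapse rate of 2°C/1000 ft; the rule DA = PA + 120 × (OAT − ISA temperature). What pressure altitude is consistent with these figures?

DA = PA + 120 × (OAT − (15 − 2·PA/1000)) = PA + 120·OAT − 1800 + 0.24·PA = 1.24·PA + 120·OAT − 1800.
So 1.24·PA = 6520 − 120 × (-34) + 1800 = 12400.
PA = 12400 / 1.24 = 10000 ft.

10000 ft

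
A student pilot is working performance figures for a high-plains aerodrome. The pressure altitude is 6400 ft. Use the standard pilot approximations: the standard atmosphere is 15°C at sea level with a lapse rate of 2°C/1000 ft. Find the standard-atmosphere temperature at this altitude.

ISA temperature = 15 − 2 × (6400/1000) = 15 − 12.8 = 2.2°C.

2.2°C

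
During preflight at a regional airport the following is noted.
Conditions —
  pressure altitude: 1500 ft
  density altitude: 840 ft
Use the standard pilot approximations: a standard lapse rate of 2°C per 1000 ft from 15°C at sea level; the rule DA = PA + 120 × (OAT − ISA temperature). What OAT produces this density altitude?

Density altitude − pressure altitude = 840 − 1500 = -660 ft.
At 120 ft/°C that is an ISA deviation of -660/120 = -5.5°C.
ISA temperature at 1500 ft = 15 − 2 × (1500/1000) = 12°C.
OAT = ISA + deviation = 12 + (-5.5) = 6.5°C.

6.5°C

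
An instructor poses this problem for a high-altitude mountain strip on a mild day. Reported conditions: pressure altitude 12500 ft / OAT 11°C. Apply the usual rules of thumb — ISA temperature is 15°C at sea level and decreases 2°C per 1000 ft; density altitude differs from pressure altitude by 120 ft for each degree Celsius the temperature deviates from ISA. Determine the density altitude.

ISA temperature at 12500 ft = 15 − 2 × (12500/1000) = -10°C.
ISA deviation = 11 − (-10) = +21°C.
Density altitude = 12500 + 120 × (21) = 12500 + (+2520) = 15020 ft.

15020 ft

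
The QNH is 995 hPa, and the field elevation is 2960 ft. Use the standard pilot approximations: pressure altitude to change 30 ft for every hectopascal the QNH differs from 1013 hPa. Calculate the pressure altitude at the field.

Pressure correction = (1013 − 995) × 30 = +540 ft.
Pressure altitude = 2960 + (+540) = 3500 ft.

3500 ft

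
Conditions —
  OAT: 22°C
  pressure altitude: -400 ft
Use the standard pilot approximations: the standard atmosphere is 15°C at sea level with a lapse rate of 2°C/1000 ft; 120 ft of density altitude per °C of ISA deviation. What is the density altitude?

ISA temperature at -400 ft = 15 − 2 × (-400/1000) = 15.8°C.
ISA deviation = 22 − 15.8 = +6.2°C.
Density altitude = -400 + 120 × (6.2) = -400 + (+744) = 344 ft.

344 ft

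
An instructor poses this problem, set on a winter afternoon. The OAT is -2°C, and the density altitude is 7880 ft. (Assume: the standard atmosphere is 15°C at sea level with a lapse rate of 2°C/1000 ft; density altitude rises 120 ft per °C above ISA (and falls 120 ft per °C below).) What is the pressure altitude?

DA = PA + 120 × (OAT − (15 − 2·PA/1000)) = PA + 120·OAT − 1800 + 0.24·PA = 1.24·PA + 120·OAT − 1800.
So 1.24·PA = 7880 − 120 × (-2) + 1800 = 9920.
PA = 9920 / 1.24 = 8000 ft.

8000 ft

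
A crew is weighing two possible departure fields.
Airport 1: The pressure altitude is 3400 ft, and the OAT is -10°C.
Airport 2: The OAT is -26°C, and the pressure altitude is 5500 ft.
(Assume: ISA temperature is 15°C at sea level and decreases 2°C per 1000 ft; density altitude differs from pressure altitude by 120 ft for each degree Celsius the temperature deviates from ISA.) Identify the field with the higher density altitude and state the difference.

Airport 1: ISA temp = 8.2°C, deviation -18.2°C, DA = 3400 + 120 × (-18.2) = 1216 ft.
Airport 2: ISA temp = 4°C, deviation -30°C, DA = 5500 + 120 × (-30) = 1900 ft.
Airport 2 is higher by 1900 − 1216 = 684 ft.

Airport 2 by 684 ft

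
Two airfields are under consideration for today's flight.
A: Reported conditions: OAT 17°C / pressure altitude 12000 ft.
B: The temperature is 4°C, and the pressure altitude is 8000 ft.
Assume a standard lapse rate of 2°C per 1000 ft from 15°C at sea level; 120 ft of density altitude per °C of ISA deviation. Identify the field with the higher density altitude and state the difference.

A: ISA temp = -9°C, deviation +26°C, DA = 12000 + 120 × 26 = 15120 ft.
B: ISA temp = -1°C, deviation +5°C, DA = 8000 + 120 × 5 = 8600 ft.
A is higher by 15120 − 8600 = 6520 ft.

A by 6520 ft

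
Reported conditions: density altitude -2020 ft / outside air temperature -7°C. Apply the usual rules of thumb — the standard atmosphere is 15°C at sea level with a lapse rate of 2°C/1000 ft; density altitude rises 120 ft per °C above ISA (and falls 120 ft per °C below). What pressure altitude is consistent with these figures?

500 ft

DA = PA + 120 × (OAT − (15 − 2·PA/1000)) = PA + 120·OAT − 1800 + 0.24·PA = 1.24·PA + 120·OAT − 1800.
So 1.24·PA = -2020 − 120 × (-7) + 1800 = 620.
PA = 620 / 1.24 = 500 ft.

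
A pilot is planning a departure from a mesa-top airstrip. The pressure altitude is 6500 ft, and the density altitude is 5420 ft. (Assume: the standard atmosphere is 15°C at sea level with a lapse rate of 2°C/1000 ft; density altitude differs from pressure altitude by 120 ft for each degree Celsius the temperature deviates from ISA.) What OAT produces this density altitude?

-7°C

Density altitude − pressure altitude = 5420 − 6500 = -1080 ft.
At 120 ft/°C that is an ISA deviation of -1080/120 = -9°C.
ISA temperature at 6500 ft = 15 − 2 × (6500/1000) = 2°C.
OAT = ISA + deviation = 2 + (-9) = -7°C.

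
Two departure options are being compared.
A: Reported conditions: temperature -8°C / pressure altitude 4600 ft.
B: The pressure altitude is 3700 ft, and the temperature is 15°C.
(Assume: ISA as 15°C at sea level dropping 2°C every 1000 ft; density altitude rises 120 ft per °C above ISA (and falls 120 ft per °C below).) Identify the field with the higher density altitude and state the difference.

B by 1644 ft

A: ISA temp = 5.8°C, deviation -13.8°C, DA = 4600 + 120 × (-13.8) = 2944 ft.
B: ISA temp = 7.6°C, deviation +7.4°C, DA = 3700 + 120 × 7.4 = 4588 ft.
B is higher by 4588 − 2944 = 1644 ft.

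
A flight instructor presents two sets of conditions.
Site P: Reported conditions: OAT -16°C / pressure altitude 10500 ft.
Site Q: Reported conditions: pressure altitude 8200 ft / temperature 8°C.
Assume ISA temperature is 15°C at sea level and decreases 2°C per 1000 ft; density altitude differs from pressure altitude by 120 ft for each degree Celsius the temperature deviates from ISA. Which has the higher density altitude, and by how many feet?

Site Q by 28 ft

Site P: ISA temp = -6°C, deviation -10°C, DA = 10500 + 120 × (-10) = 9300 ft.
Site Q: ISA temp = -1.4°C, deviation +9.4°C, DA = 8200 + 120 × 9.4 = 9328 ft.
Site Q is higher by 9328 − 9300 = 28 ft.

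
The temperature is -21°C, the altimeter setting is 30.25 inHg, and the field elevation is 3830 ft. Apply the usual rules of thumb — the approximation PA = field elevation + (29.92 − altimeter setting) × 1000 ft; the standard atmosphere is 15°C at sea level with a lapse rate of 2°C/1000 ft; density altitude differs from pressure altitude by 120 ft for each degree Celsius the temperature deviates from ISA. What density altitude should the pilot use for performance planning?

Pressure altitude = 3830 + (29.92 − 30.25) × 1000 = 3830 + (-330) = 3500 ft.
ISA temperature at 3500 ft = 15 − 2 × (3500/1000) = 8°C.
ISA deviation = -21 − 8 = -29°C.
Density altitude = 3500 + 120 × (-29) = 20 ft.

20 ft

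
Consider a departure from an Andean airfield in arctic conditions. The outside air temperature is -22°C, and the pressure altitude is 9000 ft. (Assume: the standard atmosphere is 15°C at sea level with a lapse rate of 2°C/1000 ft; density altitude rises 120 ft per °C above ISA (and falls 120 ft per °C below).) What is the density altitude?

6720 ft

ISA temperature at 9000 ft = 15 − 2 × (9000/1000) = -3°C.
ISA deviation = -22 − (-3) = -19°C.
Density altitude = 9000 + 120 × (-19) = 9000 + (-2280) = 6720 ft.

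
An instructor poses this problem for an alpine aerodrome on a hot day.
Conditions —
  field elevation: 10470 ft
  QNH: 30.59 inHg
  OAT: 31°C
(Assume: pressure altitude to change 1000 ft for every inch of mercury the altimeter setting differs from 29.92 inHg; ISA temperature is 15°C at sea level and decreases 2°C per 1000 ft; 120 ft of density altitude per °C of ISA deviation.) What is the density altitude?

Pressure altitude = 10470 + (29.92 − 30.59) × 1000 = 10470 + (-670) = 9800 ft.
ISA temperature at 9800 ft = 15 − 2 × (9800/1000) = -4.6°C.
ISA deviation = 31 − (-4.6) = +35.6°C.
Density altitude = 9800 + 120 × (35.6) = 14072 ft.

14072 ft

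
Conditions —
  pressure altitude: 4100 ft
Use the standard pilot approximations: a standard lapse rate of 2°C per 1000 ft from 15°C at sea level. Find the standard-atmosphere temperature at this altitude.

6.8°C

ISA temperature = 15 − 2 × (4100/1000) = 15 − 8.2 = 6.8°C.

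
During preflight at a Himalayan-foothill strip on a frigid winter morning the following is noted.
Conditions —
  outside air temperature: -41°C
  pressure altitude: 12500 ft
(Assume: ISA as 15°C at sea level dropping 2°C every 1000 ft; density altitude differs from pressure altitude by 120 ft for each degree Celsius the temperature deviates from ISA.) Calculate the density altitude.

8780 ft

ISA temperature at 12500 ft = 15 − 2 × (12500/1000) = -10°C.
ISA deviation = -41 − (-10) = -31°C.
Density altitude = 12500 + 120 × (-31) = 12500 + (-3720) = 8780 ft.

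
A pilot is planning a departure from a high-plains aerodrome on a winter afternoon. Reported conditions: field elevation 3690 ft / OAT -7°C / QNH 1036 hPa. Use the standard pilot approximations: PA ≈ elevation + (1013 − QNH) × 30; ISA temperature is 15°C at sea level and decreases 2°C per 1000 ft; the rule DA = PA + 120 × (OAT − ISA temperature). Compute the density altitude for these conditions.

Pressure altitude = 3690 + (1013 − 1036) × 30 = 3690 + (-690) = 3000 ft.
ISA temperature at 3000 ft = 15 − 2 × (3000/1000) = 9°C.
ISA deviation = -7 − 9 = -16°C.
Density altitude = 3000 + 120 × (-16) = 1080 ft.

1080 ft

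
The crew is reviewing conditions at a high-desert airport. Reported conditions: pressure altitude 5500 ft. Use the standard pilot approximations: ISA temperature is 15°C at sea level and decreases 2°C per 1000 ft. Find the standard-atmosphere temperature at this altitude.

4°C

ISA temperature = 15 − 2 × (5500/1000) = 15 − 11 = 4°C.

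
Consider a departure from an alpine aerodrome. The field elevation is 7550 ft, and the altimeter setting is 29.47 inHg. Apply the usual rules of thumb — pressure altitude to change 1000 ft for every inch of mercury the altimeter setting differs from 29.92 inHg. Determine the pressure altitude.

8000 ft

Pressure correction = (29.92 − 29.47) × 1000 = +450 ft.
Pressure altitude = 7550 + (+450) = 8000 ft.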